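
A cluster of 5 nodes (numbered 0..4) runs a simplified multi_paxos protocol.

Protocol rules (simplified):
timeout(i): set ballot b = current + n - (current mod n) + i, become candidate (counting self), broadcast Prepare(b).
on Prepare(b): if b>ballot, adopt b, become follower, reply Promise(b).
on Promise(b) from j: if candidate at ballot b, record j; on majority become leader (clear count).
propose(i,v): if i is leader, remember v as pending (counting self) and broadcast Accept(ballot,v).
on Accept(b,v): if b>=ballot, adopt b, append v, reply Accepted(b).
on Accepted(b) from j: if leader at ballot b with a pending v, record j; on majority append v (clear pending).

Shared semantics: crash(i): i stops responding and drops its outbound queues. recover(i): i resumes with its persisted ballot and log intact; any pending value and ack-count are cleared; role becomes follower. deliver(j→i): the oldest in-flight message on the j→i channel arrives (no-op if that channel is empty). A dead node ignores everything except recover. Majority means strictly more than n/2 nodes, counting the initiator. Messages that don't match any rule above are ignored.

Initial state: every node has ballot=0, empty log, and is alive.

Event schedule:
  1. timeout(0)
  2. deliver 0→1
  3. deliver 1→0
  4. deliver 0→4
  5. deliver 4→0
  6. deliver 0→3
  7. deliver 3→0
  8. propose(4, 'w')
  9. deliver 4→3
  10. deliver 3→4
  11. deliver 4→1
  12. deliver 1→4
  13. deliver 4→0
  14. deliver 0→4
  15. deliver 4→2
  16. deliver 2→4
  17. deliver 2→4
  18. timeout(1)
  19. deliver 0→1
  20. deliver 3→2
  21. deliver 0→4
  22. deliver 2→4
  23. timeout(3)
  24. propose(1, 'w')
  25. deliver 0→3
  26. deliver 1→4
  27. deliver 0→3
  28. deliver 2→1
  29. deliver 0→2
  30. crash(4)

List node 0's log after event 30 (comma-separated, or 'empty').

empty

1. timeout(0):  <0:cand b5 ->
2. deliver 0→1:  <1:foll b5 ->
3. deliver 1→0:  nop
4. deliver 0→4:  <4:foll b5 ->
5. deliver 4→0:  <0:lead b5 ->
6. deliver 0→3:  <3:foll b5 ->
7. deliver 3→0:  nop
8. propose(4,'w'):  nop
9. deliver 4→3:  nop
10. deliver 3→4:  nop
11. deliver 4→1:  nop
12. deliver 1→4:  nop
13. deliver 4→0:  nop
14. deliver 0→4:  nop
15. deliver 4→2:  nop
16. deliver 2→4:  nop
17. deliver 2→4:  nop
18. timeout(1):  <1:cand b11 ->
19. deliver 0→1:  nop
20. deliver 3→2:  nop
21. deliver 0→4:  nop
22. deliver 2→4:  nop
23. timeout(3):  <3:cand b13 ->
24. propose(1,'w'):  nop
25. deliver 0→3:  nop
26. deliver 1→4:  <4:foll b11 ->
27. deliver 0→3:  nop
28. deliver 2→1:  nop
29. deliver 0→2:  <2:foll b5 ->
30. crash(4):  <4:✗foll b11 ->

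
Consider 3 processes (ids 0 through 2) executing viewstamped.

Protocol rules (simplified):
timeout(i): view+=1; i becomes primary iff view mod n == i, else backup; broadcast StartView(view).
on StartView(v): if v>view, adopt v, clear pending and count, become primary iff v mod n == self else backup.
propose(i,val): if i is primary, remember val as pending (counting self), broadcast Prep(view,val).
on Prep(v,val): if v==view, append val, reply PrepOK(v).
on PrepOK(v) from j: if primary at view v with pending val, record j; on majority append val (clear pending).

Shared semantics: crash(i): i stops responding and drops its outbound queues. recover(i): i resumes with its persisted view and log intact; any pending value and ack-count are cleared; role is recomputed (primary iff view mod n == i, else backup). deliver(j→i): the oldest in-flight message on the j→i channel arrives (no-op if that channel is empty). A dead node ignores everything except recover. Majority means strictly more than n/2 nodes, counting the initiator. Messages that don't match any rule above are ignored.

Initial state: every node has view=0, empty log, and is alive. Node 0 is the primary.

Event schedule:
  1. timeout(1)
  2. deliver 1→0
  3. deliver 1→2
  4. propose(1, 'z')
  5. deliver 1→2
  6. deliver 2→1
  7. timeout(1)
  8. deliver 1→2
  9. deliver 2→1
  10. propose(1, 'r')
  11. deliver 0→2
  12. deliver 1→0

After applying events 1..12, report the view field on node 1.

2

after 1 — timeout(1): n1:prim/v1/[-]
after 2 — deliver 1→0: n0:back/v1/[-]
after 3 — deliver 1→2: n2:back/v1/[-]
after 4 — propose(1,'z'): ·
after 5 — deliver 1→2: n2:back/v1/[z]
after 6 — deliver 2→1: n1:prim/v1/[z]
after 7 — timeout(1): n1:back/v2/[z]
after 8 — deliver 1→2: n2:prim/v2/[z]
after 9 — deliver 2→1: ·
after 10 — propose(1,'r'): ·
after 11 — deliver 0→2: ·
after 12 — deliver 1→0: n0:back/v1/[z]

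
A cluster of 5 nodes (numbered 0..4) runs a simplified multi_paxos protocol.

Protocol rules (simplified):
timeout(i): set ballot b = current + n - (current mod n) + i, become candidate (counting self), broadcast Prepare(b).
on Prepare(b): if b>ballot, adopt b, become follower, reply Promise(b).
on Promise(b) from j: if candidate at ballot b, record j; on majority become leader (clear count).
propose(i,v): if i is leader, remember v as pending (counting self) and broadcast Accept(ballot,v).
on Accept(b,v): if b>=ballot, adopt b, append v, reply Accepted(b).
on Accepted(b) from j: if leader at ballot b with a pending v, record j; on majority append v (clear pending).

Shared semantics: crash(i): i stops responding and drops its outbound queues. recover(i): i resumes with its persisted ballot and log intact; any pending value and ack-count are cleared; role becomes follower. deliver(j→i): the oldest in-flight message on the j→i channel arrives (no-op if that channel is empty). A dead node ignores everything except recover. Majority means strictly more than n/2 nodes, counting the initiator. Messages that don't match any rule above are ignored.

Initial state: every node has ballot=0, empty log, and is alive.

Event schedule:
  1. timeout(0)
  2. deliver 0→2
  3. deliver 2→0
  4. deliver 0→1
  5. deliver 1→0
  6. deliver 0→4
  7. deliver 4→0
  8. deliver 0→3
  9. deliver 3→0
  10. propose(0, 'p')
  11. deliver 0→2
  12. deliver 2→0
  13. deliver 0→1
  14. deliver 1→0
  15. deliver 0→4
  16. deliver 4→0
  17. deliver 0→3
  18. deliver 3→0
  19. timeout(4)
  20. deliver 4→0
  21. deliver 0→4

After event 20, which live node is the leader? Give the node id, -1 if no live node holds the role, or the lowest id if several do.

-1

[1] timeout(0) → N0(cand b5 [-])
[2] deliver 0→2 → N2(foll b5 [-])
[3] deliver 2→0 → ∅
[4] deliver 0→1 → N1(foll b5 [-])
[5] deliver 1→0 → N0(lead b5 [-])
[6] deliver 0→4 → N4(foll b5 [-])
[7] deliver 4→0 → ∅
[8] deliver 0→3 → N3(foll b5 [-])
[9] deliver 3→0 → ∅
[10] propose(0,'p') → ∅
[11] deliver 0→2 → N2(foll b5 [p])
[12] deliver 2→0 → ∅
[13] deliver 0→1 → N1(foll b5 [p])
[14] deliver 1→0 → N0(lead b5 [p])
[15] deliver 0→4 → N4(foll b5 [p])
[16] deliver 4→0 → ∅
[17] deliver 0→3 → N3(foll b5 [p])
[18] deliver 3→0 → ∅
[19] timeout(4) → N4(cand b14 [p])
[20] deliver 4→0 → N0(foll b14 [p])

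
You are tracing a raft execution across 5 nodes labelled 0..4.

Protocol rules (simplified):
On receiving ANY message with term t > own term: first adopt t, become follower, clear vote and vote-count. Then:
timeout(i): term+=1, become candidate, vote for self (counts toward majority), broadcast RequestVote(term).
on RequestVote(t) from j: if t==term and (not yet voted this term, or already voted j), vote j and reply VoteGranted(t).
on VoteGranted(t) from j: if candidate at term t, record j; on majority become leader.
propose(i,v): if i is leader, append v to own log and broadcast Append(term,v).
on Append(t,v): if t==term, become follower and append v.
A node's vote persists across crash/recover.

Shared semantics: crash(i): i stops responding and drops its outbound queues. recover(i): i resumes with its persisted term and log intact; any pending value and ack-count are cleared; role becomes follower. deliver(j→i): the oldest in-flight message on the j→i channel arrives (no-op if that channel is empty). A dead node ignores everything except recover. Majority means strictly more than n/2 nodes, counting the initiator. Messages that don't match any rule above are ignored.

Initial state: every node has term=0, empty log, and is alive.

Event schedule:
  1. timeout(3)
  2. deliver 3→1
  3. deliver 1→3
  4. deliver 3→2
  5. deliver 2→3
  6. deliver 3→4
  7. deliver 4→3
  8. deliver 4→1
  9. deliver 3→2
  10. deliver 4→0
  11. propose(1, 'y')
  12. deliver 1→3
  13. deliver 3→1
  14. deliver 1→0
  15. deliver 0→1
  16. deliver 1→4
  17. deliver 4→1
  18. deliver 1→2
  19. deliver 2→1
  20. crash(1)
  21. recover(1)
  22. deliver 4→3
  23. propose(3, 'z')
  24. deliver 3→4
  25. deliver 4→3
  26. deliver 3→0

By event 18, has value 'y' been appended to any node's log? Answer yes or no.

no

after 1 — timeout(3): n3:cand/t1/[-]
after 2 — deliver 3→1: n1:foll/t1/[-]
after 3 — deliver 1→3: ·
after 4 — deliver 3→2: n2:foll/t1/[-]
after 5 — deliver 2→3: n3:lead/t1/[-]
after 6 — deliver 3→4: n4:foll/t1/[-]
after 7 — deliver 4→3: ·
after 8 — deliver 4→1: ·
after 9 — deliver 3→2: ·
after 10 — deliver 4→0: ·
after 11 — propose(1,'y'): ·
after 12 — deliver 1→3: ·
after 13 — deliver 3→1: ·
after 14 — deliver 1→0: ·
after 15 — deliver 0→1: ·
after 16 — deliver 1→4: ·
after 17 — deliver 4→1: ·
after 18 — deliver 1→2: ·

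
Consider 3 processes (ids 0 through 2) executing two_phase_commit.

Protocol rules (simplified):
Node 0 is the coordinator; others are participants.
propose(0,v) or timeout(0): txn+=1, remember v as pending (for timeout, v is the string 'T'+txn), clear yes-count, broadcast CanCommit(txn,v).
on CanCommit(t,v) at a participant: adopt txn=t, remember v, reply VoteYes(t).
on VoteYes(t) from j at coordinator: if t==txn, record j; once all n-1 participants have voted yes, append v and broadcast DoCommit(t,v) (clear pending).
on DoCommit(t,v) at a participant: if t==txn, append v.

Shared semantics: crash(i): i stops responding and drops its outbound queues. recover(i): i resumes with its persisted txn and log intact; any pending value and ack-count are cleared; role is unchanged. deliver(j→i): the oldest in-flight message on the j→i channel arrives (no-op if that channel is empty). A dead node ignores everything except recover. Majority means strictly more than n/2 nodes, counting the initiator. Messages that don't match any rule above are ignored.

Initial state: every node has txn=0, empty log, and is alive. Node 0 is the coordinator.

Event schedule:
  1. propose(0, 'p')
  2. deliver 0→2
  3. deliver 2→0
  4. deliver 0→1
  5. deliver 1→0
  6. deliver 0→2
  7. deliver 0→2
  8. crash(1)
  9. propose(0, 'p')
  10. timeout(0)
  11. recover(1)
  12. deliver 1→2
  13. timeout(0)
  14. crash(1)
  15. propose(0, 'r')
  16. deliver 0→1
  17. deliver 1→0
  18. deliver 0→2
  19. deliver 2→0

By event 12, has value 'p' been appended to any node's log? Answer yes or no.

yes

1. propose(0,'p'):  <0:coor t1 ->
2. deliver 0→2:  <2:part t1 ->
3. deliver 2→0:  nop
4. deliver 0→1:  <1:part t1 ->
5. deliver 1→0:  <0:coor t1 p>
6. deliver 0→2:  <2:part t1 p>
7. deliver 0→2:  nop
8. crash(1):  <1:✗part t1 ->
9. propose(0,'p'):  <0:coor t2 p>
10. timeout(0):  <0:coor t3 p>
11. recover(1):  <1:part t1 ->
12. deliver 1→2:  nop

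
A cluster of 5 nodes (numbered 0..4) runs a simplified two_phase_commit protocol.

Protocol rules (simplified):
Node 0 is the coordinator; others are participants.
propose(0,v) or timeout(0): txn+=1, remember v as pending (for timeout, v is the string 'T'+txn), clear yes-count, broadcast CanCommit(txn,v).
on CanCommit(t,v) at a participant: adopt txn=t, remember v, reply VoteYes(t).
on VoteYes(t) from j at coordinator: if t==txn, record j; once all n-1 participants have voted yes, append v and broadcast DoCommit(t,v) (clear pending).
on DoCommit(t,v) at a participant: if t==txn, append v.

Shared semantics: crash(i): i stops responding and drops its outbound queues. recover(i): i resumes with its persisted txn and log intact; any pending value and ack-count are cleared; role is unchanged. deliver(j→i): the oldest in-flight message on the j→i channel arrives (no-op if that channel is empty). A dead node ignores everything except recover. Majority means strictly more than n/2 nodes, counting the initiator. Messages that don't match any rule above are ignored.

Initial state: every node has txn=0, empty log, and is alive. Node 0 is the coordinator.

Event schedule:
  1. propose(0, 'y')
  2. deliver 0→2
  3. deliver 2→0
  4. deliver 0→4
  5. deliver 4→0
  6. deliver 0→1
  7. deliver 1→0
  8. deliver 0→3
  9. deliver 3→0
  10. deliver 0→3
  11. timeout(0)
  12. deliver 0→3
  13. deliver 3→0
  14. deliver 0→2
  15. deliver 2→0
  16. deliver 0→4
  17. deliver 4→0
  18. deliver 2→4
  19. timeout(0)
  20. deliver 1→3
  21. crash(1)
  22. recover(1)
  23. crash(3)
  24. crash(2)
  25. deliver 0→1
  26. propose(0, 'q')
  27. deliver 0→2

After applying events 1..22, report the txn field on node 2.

step 1 propose(0,'y'): 0={coor,t=1,log=-}
step 2 deliver 0→2: 2={part,t=1,log=-}
step 3 deliver 2→0: —
step 4 deliver 0→4: 4={part,t=1,log=-}
step 5 deliver 4→0: —
step 6 deliver 0→1: 1={part,t=1,log=-}
step 7 deliver 1→0: —
step 8 deliver 0→3: 3={part,t=1,log=-}
step 9 deliver 3→0: 0={coor,t=1,log=y}
step 10 deliver 0→3: 3={part,t=1,log=y}
step 11 timeout(0): 0={coor,t=2,log=y}
step 12 deliver 0→3: 3={part,t=2,log=y}
step 13 deliver 3→0: —
step 14 deliver 0→2: 2={part,t=1,log=y}
step 15 deliver 2→0: —
step 16 deliver 0→4: 4={part,t=1,log=y}
step 17 deliver 4→0: —
step 18 deliver 2→4: —
step 19 timeout(0): 0={coor,t=3,log=y}
step 20 deliver 1→3: —
step 21 crash(1): 1={✗part,t=1,log=-}
step 22 recover(1): 1={part,t=1,log=-}

1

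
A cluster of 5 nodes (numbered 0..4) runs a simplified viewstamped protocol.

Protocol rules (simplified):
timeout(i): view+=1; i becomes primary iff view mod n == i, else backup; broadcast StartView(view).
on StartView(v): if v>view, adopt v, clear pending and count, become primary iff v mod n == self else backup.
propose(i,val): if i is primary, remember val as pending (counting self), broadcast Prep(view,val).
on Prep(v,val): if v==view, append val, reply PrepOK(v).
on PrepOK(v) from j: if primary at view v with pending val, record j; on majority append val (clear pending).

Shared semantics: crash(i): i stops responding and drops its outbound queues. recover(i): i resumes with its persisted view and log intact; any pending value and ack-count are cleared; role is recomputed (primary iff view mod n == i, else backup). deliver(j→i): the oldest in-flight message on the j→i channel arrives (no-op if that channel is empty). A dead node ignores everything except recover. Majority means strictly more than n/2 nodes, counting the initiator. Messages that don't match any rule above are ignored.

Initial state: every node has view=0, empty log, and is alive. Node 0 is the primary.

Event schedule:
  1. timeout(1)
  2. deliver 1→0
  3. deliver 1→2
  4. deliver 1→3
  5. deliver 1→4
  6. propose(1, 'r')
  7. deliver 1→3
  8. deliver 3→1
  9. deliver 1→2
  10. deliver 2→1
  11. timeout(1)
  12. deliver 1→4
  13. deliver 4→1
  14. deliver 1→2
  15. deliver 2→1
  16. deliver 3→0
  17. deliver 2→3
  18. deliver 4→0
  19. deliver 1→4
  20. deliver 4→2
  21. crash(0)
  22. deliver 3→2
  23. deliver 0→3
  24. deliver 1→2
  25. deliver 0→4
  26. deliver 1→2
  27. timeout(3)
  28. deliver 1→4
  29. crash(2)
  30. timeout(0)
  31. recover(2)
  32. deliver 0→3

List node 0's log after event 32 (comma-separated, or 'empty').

1. timeout(1):  <1:prim v1 ->
2. deliver 1→0:  <0:back v1 ->
3. deliver 1→2:  <2:back v1 ->
4. deliver 1→3:  <3:back v1 ->
5. deliver 1→4:  <4:back v1 ->
6. propose(1,'r'):  nop
7. deliver 1→3:  <3:back v1 r>
8. deliver 3→1:  nop
9. deliver 1→2:  <2:back v1 r>
10. deliver 2→1:  <1:prim v1 r>
11. timeout(1):  <1:back v2 r>
12. deliver 1→4:  <4:back v1 r>
13. deliver 4→1:  nop
14. deliver 1→2:  <2:prim v2 r>
15. deliver 2→1:  nop
16. deliver 3→0:  nop
17. deliver 2→3:  nop
18. deliver 4→0:  nop
19. deliver 1→4:  <4:back v2 r>
20. deliver 4→2:  nop
21. crash(0):  <0:✗back v1 ->
22. deliver 3→2:  nop
23. deliver 0→3:  nop
24. deliver 1→2:  nop
25. deliver 0→4:  nop
26. deliver 1→2:  nop
27. timeout(3):  <3:back v2 r>
28. deliver 1→4:  nop
29. crash(2):  <2:✗prim v2 r>
30. timeout(0):  nop
31. recover(2):  <2:prim v2 r>
32. deliver 0→3:  nop

empty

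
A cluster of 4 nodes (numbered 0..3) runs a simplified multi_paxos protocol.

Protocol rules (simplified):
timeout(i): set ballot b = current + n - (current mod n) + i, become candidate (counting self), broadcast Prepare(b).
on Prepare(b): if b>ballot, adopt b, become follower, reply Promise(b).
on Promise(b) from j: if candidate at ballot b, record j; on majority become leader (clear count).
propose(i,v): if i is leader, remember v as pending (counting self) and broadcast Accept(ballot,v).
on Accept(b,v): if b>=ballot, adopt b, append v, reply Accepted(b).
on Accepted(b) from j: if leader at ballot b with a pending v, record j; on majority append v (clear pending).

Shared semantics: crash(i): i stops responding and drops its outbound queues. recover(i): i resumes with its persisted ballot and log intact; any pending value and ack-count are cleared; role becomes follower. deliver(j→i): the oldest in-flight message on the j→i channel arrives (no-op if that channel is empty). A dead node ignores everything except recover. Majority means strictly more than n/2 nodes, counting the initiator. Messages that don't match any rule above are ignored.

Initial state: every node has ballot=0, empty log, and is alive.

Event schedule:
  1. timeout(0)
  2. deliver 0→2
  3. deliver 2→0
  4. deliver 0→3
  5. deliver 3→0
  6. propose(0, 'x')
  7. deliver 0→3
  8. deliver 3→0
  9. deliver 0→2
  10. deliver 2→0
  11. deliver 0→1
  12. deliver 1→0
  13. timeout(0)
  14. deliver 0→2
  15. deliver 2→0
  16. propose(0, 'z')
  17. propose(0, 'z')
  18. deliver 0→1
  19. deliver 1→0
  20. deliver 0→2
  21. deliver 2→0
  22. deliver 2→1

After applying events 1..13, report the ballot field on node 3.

step 1 timeout(0): 0={cand,b=4,log=-}
step 2 deliver 0→2: 2={foll,b=4,log=-}
step 3 deliver 2→0: —
step 4 deliver 0→3: 3={foll,b=4,log=-}
step 5 deliver 3→0: 0={lead,b=4,log=-}
step 6 propose(0,'x'): —
step 7 deliver 0→3: 3={foll,b=4,log=x}
step 8 deliver 3→0: —
step 9 deliver 0→2: 2={foll,b=4,log=x}
step 10 deliver 2→0: 0={lead,b=4,log=x}
step 11 deliver 0→1: 1={foll,b=4,log=-}
step 12 deliver 1→0: —
step 13 timeout(0): 0={cand,b=8,log=x}

4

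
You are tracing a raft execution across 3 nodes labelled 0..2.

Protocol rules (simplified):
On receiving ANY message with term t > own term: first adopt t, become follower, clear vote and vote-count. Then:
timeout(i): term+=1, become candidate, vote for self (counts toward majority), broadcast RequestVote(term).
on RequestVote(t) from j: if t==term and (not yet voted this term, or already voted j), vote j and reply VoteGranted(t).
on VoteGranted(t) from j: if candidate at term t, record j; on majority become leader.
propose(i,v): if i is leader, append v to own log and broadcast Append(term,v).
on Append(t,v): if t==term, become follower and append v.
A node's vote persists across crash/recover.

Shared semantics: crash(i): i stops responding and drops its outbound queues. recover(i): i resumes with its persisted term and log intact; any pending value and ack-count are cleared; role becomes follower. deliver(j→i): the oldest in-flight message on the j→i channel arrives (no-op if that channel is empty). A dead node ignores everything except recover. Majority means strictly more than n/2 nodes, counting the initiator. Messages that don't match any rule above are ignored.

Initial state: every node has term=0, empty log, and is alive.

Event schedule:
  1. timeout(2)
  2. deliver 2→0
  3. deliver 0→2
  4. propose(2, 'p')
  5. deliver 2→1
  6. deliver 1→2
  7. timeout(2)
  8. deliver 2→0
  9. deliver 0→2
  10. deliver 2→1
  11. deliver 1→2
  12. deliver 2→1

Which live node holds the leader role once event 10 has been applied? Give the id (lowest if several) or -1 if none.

1. timeout(2):  <2:cand t1 ->
2. deliver 2→0:  <0:foll t1 ->
3. deliver 0→2:  <2:lead t1 ->
4. propose(2,'p'):  <2:lead t1 p>
5. deliver 2→1:  <1:foll t1 ->
6. deliver 1→2:  nop
7. timeout(2):  <2:cand t2 p>
8. deliver 2→0:  <0:foll t1 p>
9. deliver 0→2:  nop
10. deliver 2→1:  <1:foll t1 p>

-1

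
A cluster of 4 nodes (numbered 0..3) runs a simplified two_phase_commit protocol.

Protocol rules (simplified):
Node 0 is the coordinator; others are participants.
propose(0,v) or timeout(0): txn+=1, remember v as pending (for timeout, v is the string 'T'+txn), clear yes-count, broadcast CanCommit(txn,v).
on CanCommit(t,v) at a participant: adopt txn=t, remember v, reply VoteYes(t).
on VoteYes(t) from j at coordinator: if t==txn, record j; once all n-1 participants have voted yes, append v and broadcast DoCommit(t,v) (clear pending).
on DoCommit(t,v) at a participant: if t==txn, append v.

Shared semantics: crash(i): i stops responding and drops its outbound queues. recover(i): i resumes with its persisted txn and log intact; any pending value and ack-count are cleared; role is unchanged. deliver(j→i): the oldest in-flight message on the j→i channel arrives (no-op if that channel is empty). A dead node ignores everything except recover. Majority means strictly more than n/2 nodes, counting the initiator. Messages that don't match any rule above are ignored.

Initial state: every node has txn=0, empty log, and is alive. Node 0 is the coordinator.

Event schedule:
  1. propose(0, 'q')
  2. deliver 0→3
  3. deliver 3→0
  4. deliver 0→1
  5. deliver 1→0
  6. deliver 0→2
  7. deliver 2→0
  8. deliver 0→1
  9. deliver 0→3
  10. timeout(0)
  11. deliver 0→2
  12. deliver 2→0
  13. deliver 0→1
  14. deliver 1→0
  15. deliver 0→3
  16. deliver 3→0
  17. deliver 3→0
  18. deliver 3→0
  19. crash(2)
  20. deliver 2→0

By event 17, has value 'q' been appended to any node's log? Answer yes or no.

yes

[1] propose(0,'q') → N0(coor t1 [-])
[2] deliver 0→3 → N3(part t1 [-])
[3] deliver 3→0 → ∅
[4] deliver 0→1 → N1(part t1 [-])
[5] deliver 1→0 → ∅
[6] deliver 0→2 → N2(part t1 [-])
[7] deliver 2→0 → N0(coor t1 [q])
[8] deliver 0→1 → N1(part t1 [q])
[9] deliver 0→3 → N3(part t1 [q])
[10] timeout(0) → N0(coor t2 [q])
[11] deliver 0→2 → N2(part t1 [q])
[12] deliver 2→0 → ∅
[13] deliver 0→1 → N1(part t2 [q])
[14] deliver 1→0 → ∅
[15] deliver 0→3 → N3(part t2 [q])
[16] deliver 3→0 → ∅
[17] deliver 3→0 → ∅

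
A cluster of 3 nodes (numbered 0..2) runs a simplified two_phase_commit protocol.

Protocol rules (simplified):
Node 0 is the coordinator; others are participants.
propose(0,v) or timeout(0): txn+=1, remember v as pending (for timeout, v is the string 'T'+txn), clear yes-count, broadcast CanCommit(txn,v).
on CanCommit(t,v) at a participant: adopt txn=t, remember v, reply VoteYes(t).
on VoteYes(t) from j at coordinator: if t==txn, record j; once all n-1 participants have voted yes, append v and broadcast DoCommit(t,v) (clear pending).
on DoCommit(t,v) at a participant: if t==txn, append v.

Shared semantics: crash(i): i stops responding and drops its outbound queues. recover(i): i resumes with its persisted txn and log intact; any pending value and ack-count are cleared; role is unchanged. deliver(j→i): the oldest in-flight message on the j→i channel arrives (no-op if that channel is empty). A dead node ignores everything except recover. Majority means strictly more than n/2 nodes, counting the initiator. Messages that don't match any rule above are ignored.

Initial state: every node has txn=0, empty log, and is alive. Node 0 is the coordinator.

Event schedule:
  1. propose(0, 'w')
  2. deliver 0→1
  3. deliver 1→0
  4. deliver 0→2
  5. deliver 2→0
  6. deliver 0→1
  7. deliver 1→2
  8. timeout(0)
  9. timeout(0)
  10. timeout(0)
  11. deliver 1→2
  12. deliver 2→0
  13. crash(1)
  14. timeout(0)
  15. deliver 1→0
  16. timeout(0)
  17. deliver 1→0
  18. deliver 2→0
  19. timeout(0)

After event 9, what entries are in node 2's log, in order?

1. propose(0,'w'):  <0:coor t1 ->
2. deliver 0→1:  <1:part t1 ->
3. deliver 1→0:  nop
4. deliver 0→2:  <2:part t1 ->
5. deliver 2→0:  <0:coor t1 w>
6. deliver 0→1:  <1:part t1 w>
7. deliver 1→2:  nop
8. timeout(0):  <0:coor t2 w>
9. timeout(0):  <0:coor t3 w>

empty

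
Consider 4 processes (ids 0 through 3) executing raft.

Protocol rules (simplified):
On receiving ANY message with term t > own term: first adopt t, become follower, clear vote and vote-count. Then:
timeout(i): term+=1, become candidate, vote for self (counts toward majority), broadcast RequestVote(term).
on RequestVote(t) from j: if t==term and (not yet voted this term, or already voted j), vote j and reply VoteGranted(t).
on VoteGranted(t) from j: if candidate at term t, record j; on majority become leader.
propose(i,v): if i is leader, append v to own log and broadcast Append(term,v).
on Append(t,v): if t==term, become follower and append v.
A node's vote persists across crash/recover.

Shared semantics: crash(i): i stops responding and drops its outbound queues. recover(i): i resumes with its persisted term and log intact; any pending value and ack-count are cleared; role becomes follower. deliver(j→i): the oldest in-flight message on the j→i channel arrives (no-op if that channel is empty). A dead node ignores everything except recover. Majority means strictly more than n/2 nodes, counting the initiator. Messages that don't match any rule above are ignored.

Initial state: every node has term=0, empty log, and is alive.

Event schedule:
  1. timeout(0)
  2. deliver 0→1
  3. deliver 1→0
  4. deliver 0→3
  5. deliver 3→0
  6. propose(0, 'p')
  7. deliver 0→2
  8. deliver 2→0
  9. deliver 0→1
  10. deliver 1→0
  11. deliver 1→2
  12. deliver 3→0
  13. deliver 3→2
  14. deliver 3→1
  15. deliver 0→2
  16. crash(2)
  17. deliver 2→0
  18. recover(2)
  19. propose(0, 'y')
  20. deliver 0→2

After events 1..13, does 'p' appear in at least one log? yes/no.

[1] timeout(0) → N0(cand t1 [-])
[2] deliver 0→1 → N1(foll t1 [-])
[3] deliver 1→0 → ∅
[4] deliver 0→3 → N3(foll t1 [-])
[5] deliver 3→0 → N0(lead t1 [-])
[6] propose(0,'p') → N0(lead t1 [p])
[7] deliver 0→2 → N2(foll t1 [-])
[8] deliver 2→0 → ∅
[9] deliver 0→1 → N1(foll t1 [p])
[10] deliver 1→0 → ∅
[11] deliver 1→2 → ∅
[12] deliver 3→0 → ∅
[13] deliver 3→2 → ∅

yes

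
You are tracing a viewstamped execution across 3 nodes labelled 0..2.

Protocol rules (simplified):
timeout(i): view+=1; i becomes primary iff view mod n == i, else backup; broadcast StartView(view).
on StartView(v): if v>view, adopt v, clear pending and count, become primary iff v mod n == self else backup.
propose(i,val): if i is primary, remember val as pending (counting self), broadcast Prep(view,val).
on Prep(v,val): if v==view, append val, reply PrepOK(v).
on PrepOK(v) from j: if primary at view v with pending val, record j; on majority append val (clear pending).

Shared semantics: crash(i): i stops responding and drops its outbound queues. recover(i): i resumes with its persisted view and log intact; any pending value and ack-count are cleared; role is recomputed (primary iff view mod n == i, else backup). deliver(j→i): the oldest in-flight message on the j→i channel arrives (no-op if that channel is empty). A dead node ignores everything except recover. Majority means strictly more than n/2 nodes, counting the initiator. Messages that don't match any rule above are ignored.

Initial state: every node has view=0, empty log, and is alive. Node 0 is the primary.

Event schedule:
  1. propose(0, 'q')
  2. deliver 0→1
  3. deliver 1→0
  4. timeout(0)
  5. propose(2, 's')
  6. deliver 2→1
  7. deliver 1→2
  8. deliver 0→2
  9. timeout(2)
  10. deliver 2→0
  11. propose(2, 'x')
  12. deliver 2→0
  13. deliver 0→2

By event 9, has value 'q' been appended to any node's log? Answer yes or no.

yes

step 1 propose(0,'q'): —
step 2 deliver 0→1: 1={back,v=0,log=q}
step 3 deliver 1→0: 0={prim,v=0,log=q}
step 4 timeout(0): 0={back,v=1,log=q}
step 5 propose(2,'s'): —
step 6 deliver 2→1: —
step 7 deliver 1→2: —
step 8 deliver 0→2: 2={back,v=0,log=q}
step 9 timeout(2): 2={back,v=1,log=q}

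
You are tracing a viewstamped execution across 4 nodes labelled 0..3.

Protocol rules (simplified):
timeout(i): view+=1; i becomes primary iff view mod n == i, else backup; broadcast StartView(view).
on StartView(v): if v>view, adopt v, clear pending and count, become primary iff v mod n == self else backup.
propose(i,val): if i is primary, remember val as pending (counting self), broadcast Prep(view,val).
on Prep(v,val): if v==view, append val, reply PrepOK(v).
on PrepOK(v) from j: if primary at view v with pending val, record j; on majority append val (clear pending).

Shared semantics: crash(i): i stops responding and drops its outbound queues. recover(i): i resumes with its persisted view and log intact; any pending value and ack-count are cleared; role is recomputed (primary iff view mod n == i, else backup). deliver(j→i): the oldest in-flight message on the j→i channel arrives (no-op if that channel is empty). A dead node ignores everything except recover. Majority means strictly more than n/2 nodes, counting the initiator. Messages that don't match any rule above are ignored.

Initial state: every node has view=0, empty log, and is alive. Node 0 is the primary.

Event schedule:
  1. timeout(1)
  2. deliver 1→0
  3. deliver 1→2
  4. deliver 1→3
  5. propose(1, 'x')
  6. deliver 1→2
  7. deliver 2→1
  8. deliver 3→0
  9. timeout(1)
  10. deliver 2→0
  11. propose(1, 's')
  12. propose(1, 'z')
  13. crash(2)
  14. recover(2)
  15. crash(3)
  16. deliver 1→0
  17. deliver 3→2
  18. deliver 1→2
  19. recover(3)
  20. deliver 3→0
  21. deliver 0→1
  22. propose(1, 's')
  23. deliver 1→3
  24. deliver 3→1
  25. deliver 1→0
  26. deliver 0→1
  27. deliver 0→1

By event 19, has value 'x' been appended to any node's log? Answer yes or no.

yes

[1] timeout(1) → N1(prim v1 [-])
[2] deliver 1→0 → N0(back v1 [-])
[3] deliver 1→2 → N2(back v1 [-])
[4] deliver 1→3 → N3(back v1 [-])
[5] propose(1,'x') → ∅
[6] deliver 1→2 → N2(back v1 [x])
[7] deliver 2→1 → ∅
[8] deliver 3→0 → ∅
[9] timeout(1) → N1(back v2 [-])
[10] deliver 2→0 → ∅
[11] propose(1,'s') → ∅
[12] propose(1,'z') → ∅
[13] crash(2) → N2(✗back v1 [x])
[14] recover(2) → N2(back v1 [x])
[15] crash(3) → N3(✗back v1 [-])
[16] deliver 1→0 → N0(back v1 [x])
[17] deliver 3→2 → ∅
[18] deliver 1→2 → N2(prim v2 [x])
[19] recover(3) → N3(back v1 [-])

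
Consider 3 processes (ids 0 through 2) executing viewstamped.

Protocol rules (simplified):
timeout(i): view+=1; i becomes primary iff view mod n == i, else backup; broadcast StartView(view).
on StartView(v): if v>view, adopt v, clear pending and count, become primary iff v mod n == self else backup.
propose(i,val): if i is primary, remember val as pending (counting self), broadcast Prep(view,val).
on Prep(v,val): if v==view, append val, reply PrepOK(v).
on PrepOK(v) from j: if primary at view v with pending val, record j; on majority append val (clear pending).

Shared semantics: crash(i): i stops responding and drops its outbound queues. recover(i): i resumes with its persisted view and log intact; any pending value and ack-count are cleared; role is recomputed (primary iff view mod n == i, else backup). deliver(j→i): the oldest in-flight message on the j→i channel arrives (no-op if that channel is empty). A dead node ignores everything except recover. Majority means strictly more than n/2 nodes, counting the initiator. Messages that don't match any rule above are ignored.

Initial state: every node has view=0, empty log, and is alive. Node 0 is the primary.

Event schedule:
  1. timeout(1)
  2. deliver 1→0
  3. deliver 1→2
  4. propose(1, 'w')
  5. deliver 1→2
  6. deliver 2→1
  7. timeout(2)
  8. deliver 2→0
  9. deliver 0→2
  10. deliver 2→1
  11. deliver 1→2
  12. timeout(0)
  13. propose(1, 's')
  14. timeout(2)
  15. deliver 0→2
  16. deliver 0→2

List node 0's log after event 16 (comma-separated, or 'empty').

empty

[1] timeout(1) → N1(prim v1 [-])
[2] deliver 1→0 → N0(back v1 [-])
[3] deliver 1→2 → N2(back v1 [-])
[4] propose(1,'w') → ∅
[5] deliver 1→2 → N2(back v1 [w])
[6] deliver 2→1 → N1(prim v1 [w])
[7] timeout(2) → N2(prim v2 [w])
[8] deliver 2→0 → N0(back v2 [-])
[9] deliver 0→2 → ∅
[10] deliver 2→1 → N1(back v2 [w])
[11] deliver 1→2 → ∅
[12] timeout(0) → N0(prim v3 [-])
[13] propose(1,'s') → ∅
[14] timeout(2) → N2(back v3 [w])
[15] deliver 0→2 → ∅
[16] deliver 0→2 → ∅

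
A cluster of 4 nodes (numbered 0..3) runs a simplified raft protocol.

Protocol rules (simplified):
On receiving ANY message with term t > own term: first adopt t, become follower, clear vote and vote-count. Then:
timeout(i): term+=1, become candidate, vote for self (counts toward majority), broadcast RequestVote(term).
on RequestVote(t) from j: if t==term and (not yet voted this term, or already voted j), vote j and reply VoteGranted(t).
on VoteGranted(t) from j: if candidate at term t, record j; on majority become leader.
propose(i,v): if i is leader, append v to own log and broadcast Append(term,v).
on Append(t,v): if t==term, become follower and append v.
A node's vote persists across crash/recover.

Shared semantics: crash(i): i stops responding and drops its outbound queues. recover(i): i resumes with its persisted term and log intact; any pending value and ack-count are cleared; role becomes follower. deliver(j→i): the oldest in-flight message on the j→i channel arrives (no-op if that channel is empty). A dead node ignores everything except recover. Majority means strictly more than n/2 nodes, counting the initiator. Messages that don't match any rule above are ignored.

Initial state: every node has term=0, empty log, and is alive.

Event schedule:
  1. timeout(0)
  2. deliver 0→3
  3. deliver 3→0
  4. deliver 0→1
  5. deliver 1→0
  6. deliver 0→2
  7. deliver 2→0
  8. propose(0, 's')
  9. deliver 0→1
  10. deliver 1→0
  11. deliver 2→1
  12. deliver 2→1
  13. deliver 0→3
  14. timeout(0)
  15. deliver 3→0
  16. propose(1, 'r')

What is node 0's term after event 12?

step 1 timeout(0): 0={cand,t=1,log=-}
step 2 deliver 0→3: 3={foll,t=1,log=-}
step 3 deliver 3→0: —
step 4 deliver 0→1: 1={foll,t=1,log=-}
step 5 deliver 1→0: 0={lead,t=1,log=-}
step 6 deliver 0→2: 2={foll,t=1,log=-}
step 7 deliver 2→0: —
step 8 propose(0,'s'): 0={lead,t=1,log=s}
step 9 deliver 0→1: 1={foll,t=1,log=s}
step 10 deliver 1→0: —
step 11 deliver 2→1: —
step 12 deliver 2→1: —

1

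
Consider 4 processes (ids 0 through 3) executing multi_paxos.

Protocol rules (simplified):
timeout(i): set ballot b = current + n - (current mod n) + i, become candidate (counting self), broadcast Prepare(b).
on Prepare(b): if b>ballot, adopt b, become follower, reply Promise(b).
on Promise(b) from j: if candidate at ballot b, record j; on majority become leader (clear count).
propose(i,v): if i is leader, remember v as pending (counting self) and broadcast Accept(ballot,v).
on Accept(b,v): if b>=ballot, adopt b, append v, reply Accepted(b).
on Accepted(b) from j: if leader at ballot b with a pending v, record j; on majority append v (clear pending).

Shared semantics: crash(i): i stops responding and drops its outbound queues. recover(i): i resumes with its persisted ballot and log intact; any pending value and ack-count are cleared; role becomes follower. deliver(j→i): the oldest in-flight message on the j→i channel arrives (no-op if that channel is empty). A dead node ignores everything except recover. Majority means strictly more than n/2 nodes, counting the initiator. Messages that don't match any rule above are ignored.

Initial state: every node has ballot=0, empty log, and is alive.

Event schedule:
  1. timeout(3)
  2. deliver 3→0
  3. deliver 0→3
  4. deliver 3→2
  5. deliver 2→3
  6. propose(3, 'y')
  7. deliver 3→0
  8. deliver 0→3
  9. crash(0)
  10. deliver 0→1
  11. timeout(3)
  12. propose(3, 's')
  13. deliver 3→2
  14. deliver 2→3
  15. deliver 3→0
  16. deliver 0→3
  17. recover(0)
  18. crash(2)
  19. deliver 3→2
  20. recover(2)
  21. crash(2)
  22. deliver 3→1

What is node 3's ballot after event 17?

1. timeout(3):  <3:cand b7 ->
2. deliver 3→0:  <0:foll b7 ->
3. deliver 0→3:  nop
4. deliver 3→2:  <2:foll b7 ->
5. deliver 2→3:  <3:lead b7 ->
6. propose(3,'y'):  nop
7. deliver 3→0:  <0:foll b7 y>
8. deliver 0→3:  nop
9. crash(0):  <0:✗foll b7 y>
10. deliver 0→1:  nop
11. timeout(3):  <3:cand b11 ->
12. propose(3,'s'):  nop
13. deliver 3→2:  <2:foll b7 y>
14. deliver 2→3:  nop
15. deliver 3→0:  nop
16. deliver 0→3:  nop
17. recover(0):  <0:foll b7 y>

11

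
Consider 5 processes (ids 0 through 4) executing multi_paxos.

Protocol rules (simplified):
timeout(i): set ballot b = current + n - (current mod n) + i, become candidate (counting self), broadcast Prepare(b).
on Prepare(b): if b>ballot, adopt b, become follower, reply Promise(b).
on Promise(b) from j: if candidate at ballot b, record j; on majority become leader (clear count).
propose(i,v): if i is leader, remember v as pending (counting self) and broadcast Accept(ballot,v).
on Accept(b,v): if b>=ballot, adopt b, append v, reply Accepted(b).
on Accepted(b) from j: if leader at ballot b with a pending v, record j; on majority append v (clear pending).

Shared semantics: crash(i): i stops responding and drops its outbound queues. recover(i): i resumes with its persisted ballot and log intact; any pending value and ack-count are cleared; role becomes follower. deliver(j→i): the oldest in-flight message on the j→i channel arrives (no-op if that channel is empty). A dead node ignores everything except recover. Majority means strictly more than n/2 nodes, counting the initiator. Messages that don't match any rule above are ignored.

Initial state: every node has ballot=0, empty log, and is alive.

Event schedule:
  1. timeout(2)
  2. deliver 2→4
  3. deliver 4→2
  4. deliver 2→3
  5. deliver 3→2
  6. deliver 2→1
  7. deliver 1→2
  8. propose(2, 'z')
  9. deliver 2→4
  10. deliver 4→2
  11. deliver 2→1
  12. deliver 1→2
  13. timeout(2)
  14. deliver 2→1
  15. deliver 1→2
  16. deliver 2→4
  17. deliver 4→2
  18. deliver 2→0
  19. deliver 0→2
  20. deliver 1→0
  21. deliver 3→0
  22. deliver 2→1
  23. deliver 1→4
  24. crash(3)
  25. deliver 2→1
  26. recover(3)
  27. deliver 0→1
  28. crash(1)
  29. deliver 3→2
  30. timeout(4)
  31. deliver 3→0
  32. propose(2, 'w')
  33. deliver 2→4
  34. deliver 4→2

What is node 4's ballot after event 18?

12

e1 timeout(2): 2[cand,b=7,-]
e2 deliver 2→4: 4[foll,b=7,-]
e3 deliver 4→2: ·
e4 deliver 2→3: 3[foll,b=7,-]
e5 deliver 3→2: 2[lead,b=7,-]
e6 deliver 2→1: 1[foll,b=7,-]
e7 deliver 1→2: ·
e8 propose(2,'z'): ·
e9 deliver 2→4: 4[foll,b=7,z]
e10 deliver 4→2: ·
e11 deliver 2→1: 1[foll,b=7,z]
e12 deliver 1→2: 2[lead,b=7,z]
e13 timeout(2): 2[cand,b=12,z]
e14 deliver 2→1: 1[foll,b=12,z]
e15 deliver 1→2: ·
e16 deliver 2→4: 4[foll,b=12,z]
e17 deliver 4→2: 2[lead,b=12,z]
e18 deliver 2→0: 0[foll,b=7,-]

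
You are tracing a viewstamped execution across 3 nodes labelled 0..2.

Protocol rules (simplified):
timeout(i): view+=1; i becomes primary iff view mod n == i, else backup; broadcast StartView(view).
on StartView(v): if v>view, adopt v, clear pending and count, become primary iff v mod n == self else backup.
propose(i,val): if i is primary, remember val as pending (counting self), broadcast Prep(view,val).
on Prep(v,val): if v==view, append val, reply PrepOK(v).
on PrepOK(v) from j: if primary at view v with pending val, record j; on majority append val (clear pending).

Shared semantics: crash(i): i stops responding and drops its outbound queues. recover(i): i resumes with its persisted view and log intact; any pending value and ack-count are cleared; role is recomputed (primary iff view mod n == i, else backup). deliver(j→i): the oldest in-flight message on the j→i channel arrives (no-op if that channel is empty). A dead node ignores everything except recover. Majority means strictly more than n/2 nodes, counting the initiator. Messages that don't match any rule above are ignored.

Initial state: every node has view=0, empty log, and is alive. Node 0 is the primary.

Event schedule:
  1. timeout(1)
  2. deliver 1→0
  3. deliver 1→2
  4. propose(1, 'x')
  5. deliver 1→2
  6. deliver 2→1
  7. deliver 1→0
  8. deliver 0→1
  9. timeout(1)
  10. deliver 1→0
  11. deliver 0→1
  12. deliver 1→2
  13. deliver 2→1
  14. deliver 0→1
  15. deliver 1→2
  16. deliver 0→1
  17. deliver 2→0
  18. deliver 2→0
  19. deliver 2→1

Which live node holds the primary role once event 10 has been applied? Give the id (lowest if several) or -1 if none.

step 1 timeout(1): 1={prim,v=1,log=-}
step 2 deliver 1→0: 0={back,v=1,log=-}
step 3 deliver 1→2: 2={back,v=1,log=-}
step 4 propose(1,'x'): —
step 5 deliver 1→2: 2={back,v=1,log=x}
step 6 deliver 2→1: 1={prim,v=1,log=x}
step 7 deliver 1→0: 0={back,v=1,log=x}
step 8 deliver 0→1: —
step 9 timeout(1): 1={back,v=2,log=x}
step 10 deliver 1→0: 0={back,v=2,log=x}

-1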